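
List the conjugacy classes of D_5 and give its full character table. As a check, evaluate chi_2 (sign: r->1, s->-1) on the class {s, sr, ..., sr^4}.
Conjugacy classes: {e} of size 1, {r^1, r^4} of size 2, {r^2, r^3} of size 2, {s, sr, ..., sr^4} of size 5.
Character table:
  irrep \ class              {e} (size 1)  {r^1, r^4} (size 2)  {r^2, r^3} (size 2)  {s, sr, ..., sr^4} (size 5)
  chi_1 (triv)               1             1                    1                    1                          
  chi_2 (sign: r->1, s->-1)  1             1                    1                    -1                         
  chi_3 (2d, j=1)            2             -1/2 + sqrt(5)/2     -sqrt(5)/2 - 1/2     0                          
  chi_4 (2d, j=2)            2             -sqrt(5)/2 - 1/2     -1/2 + sqrt(5)/2     0                          

Spot check: chi_2 (sign: r->1, s->-1) on {s, sr, ..., sr^4} = -1.

Why: D_5 has order 2*5 = 10 with 4 conjugacy classes, hence 4 irreducibles. Sum of squared dims 1 + 1 + 4 + 4 = 10 = |G|. Linear characters come from the abelianisation; the 2-dimensional irreps have character r^k -> 2*cos(2*pi*j*k/5), reflections -> 0.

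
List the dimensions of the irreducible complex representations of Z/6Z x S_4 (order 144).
Dimensions: 1, 1, 1, 1, 1, 1, 1, 1, 1, 1, 1, 1, 2, 2, 2, 2, 2, 2, 3, 3, 3, 3, 3, 3, 3, 3, 3, 3, 3, 3

Reasoning: There are 30 irreducibles (= number of conjugacy classes). Their dimensions d_i satisfy sum d_i^2 = |G| = 144: 1 + 1 + 1 + 1 + 1 + 1 + 1 + 1 + 1 + 1 + 1 + 1 + 4 + 4 + 4 + 4 + 4 + 4 + 9 + 9 + 9 + 9 + 9 + 9 + 9 + 9 + 9 + 9 + 9 + 9 = 144. (For the product with Z/6Z: each of the 6 1-dim characters of Z/6Z tensors with each irrep of S_4, giving 6 copies of each S_4-dimension.)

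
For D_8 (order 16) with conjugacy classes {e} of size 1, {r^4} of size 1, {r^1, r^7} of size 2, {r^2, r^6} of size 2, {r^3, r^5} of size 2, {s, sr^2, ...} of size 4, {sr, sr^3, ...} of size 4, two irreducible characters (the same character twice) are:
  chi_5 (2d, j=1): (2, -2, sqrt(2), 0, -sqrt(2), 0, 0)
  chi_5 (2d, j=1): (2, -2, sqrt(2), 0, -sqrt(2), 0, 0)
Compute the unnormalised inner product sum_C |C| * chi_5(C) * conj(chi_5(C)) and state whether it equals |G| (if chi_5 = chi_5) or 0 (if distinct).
Sum = 16 = |G| = 16; so <chi_5, chi_5> = 1 (norm-1 confirms irreducibility).

Why: Compute term by term over conjugacy classes (|C| * chi_5(C) * conj(chi_5(C))):
  1*(2)*conj(2) + 1*(-2)*conj(-2) + 2*(sqrt(2))*conj(sqrt(2)) + 2*(0)*conj(0) + 2*(-sqrt(2))*conj(-sqrt(2)) + 4*(0)*conj(0) + 4*(0)*conj(0)
  = (4) + (4) + (4) + (0) + (4) + (0) + (0)
  = 16.
Dividing by |G| = 16 gives 16/16 = 1, matching the row-orthogonality relation <chi_5, chi_5> = [chi_5 = chi_5].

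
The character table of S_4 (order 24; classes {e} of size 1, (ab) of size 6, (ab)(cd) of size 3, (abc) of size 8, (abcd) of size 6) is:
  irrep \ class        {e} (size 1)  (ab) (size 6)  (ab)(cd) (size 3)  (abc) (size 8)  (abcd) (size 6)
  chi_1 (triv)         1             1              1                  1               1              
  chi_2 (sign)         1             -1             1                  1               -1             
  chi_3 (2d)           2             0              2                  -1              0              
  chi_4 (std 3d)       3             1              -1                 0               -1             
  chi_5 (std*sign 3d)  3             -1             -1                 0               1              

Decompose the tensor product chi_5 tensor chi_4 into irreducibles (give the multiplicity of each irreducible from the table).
chi_5 tensor chi_4 = chi_2 + chi_3 + chi_4 + chi_5 (all other irreducibles have multiplicity 0).

Derivation: The character of a tensor product is the pointwise product (chi_5 * chi_4)(C) = chi_5(C) * chi_4(C):
  {e}: (3)*(3), (ab): (-1)*(1), (ab)(cd): (-1)*(-1), (abc): (0)*(0), (abcd): (1)*(-1)
so (chi_5 * chi_4) takes values
  {e} -> 9, (ab) -> -1, (ab)(cd) -> 1, (abc) -> 0, (abcd) -> -1.
Now take the inner product of this character with each irreducible chi from the table, <chi_5*chi_4, chi> = (1/24) sum_C |C| (chi_5*chi_4)(C) conj(chi(C)):
  <chi_5*chi_4, chi_1> = (1/24)[1*(9)*conj(1) + 6*(-1)*conj(1) + 3*(1)*conj(1) + 8*(0)*conj(1) + 6*(-1)*conj(1)]
      = (1/24)[(9) + (-6) + (3) + (0) + (-6)] = 0/24 = 0
  <chi_5*chi_4, chi_2> = (1/24)[1*(9)*conj(1) + 6*(-1)*conj(-1) + 3*(1)*conj(1) + 8*(0)*conj(1) + 6*(-1)*conj(-1)]
      = (1/24)[(9) + (6) + (3) + (0) + (6)] = 24/24 = 1
  <chi_5*chi_4, chi_3> = (1/24)[1*(9)*conj(2) + 6*(-1)*conj(0) + 3*(1)*conj(2) + 8*(0)*conj(-1) + 6*(-1)*conj(0)]
      = (1/24)[(18) + (0) + (6) + (0) + (0)] = 24/24 = 1
  <chi_5*chi_4, chi_4> = (1/24)[1*(9)*conj(3) + 6*(-1)*conj(1) + 3*(1)*conj(-1) + 8*(0)*conj(0) + 6*(-1)*conj(-1)]
      = (1/24)[(27) + (-6) + (-3) + (0) + (6)] = 24/24 = 1
  <chi_5*chi_4, chi_5> = (1/24)[1*(9)*conj(3) + 6*(-1)*conj(-1) + 3*(1)*conj(-1) + 8*(0)*conj(0) + 6*(-1)*conj(1)]
      = (1/24)[(27) + (6) + (-3) + (0) + (-6)] = 24/24 = 1
Hence the multiplicities are chi_2: 1, chi_3: 1, chi_4: 1, chi_5: 1. Dimension check: dim(chi_5)*dim(chi_4) = 3*3 = 9 and sum (mult * dim) = 1*1 + 1*2 + 1*3 + 1*3 = 9.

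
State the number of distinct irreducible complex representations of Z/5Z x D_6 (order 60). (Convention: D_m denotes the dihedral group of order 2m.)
30

Working: The number of irreducible complex representations of a finite group equals its number of conjugacy classes. For a direct product, #classes(G x H) = #classes(G) * #classes(H). Z/5Z has 5 classes (abelian), D_6 has 6 classes, so 5 * 6 = 30, so Z/5Z x D_6 (order 60) has exactly 30 irreducible complex representations.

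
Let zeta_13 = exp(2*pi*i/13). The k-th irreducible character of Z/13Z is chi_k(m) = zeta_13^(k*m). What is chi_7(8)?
chi_7(8) = zeta_13^56 = exp(8*I*pi/13)

Justification: chi_7(8) = zeta_13^(7*8) = zeta_13^56. Since zeta_13^13 = 1, this equals zeta_13^4 = exp(2*pi*i*4/13) = exp(8*I*pi/13).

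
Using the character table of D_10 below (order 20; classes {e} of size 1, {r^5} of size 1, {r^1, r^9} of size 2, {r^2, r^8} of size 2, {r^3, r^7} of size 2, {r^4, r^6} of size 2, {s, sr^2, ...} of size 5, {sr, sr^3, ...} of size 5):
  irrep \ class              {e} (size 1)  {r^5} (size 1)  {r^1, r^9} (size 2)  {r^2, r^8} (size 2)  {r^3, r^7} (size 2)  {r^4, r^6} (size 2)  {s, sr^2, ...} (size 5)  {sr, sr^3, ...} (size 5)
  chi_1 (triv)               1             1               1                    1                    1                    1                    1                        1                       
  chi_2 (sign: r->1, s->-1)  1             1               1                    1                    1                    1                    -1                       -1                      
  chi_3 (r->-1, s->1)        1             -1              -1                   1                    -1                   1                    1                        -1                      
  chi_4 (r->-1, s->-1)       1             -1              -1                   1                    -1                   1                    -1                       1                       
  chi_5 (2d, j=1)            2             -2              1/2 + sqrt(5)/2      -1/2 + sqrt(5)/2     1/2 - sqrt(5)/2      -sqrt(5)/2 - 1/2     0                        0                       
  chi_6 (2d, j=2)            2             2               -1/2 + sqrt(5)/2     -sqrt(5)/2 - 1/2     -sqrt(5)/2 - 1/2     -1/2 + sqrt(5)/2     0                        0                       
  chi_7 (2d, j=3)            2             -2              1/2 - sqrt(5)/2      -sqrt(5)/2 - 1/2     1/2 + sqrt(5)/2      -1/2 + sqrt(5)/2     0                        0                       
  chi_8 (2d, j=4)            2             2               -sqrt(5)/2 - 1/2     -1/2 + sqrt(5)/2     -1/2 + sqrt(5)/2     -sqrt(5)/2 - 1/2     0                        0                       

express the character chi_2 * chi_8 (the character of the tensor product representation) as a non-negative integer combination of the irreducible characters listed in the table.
chi_2 tensor chi_8 = chi_8 (all other irreducibles have multiplicity 0).

Solution. The character of a tensor product is the pointwise product (chi_2 * chi_8)(C) = chi_2(C) * chi_8(C):
  {e}: (1)*(2), {r^5}: (1)*(2), {r^1, r^9}: (1)*(-sqrt(5)/2 - 1/2), {r^2, r^8}: (1)*(-1/2 + sqrt(5)/2), {r^3, r^7}: (1)*(-1/2 + sqrt(5)/2), {r^4, r^6}: (1)*(-sqrt(5)/2 - 1/2), {s, sr^2, ...}: (-1)*(0), {sr, sr^3, ...}: (-1)*(0)
so (chi_2 * chi_8) takes values
  {e} -> 2, {r^5} -> 2, {r^1, r^9} -> -sqrt(5)/2 - 1/2, {r^2, r^8} -> -1/2 + sqrt(5)/2, {r^3, r^7} -> -1/2 + sqrt(5)/2, {r^4, r^6} -> -sqrt(5)/2 - 1/2, {s, sr^2, ...} -> 0, {sr, sr^3, ...} -> 0.
Now take the inner product of this character with each irreducible chi from the table, <chi_2*chi_8, chi> = (1/20) sum_C |C| (chi_2*chi_8)(C) conj(chi(C)):
  <chi_2*chi_8, chi_1> = (1/20)[1*(2)*conj(1) + 1*(2)*conj(1) + 2*(-sqrt(5)/2 - 1/2)*conj(1) + 2*(-1/2 + sqrt(5)/2)*conj(1) + 2*(-1/2 + sqrt(5)/2)*conj(1) + 2*(-sqrt(5)/2 - 1/2)*conj(1) + 5*(0)*conj(1) + 5*(0)*conj(1)]
      = (1/20)[(2) + (2) + (-sqrt(5) - 1) + (-1 + sqrt(5)) + (-1 + sqrt(5)) + (-sqrt(5) - 1) + (0) + (0)] = 0/20 = 0
  <chi_2*chi_8, chi_2> = (1/20)[1*(2)*conj(1) + 1*(2)*conj(1) + 2*(-sqrt(5)/2 - 1/2)*conj(1) + 2*(-1/2 + sqrt(5)/2)*conj(1) + 2*(-1/2 + sqrt(5)/2)*conj(1) + 2*(-sqrt(5)/2 - 1/2)*conj(1) + 5*(0)*conj(-1) + 5*(0)*conj(-1)]
      = (1/20)[(2) + (2) + (-sqrt(5) - 1) + (-1 + sqrt(5)) + (-1 + sqrt(5)) + (-sqrt(5) - 1) + (0) + (0)] = 0/20 = 0
  <chi_2*chi_8, chi_3> = (1/20)[1*(2)*conj(1) + 1*(2)*conj(-1) + 2*(-sqrt(5)/2 - 1/2)*conj(-1) + 2*(-1/2 + sqrt(5)/2)*conj(1) + 2*(-1/2 + sqrt(5)/2)*conj(-1) + 2*(-sqrt(5)/2 - 1/2)*conj(1) + 5*(0)*conj(1) + 5*(0)*conj(-1)]
      = (1/20)[(2) + (-2) + (1 + sqrt(5)) + (-1 + sqrt(5)) + (1 - sqrt(5)) + (-sqrt(5) - 1) + (0) + (0)] = 0/20 = 0
  <chi_2*chi_8, chi_4> = (1/20)[1*(2)*conj(1) + 1*(2)*conj(-1) + 2*(-sqrt(5)/2 - 1/2)*conj(-1) + 2*(-1/2 + sqrt(5)/2)*conj(1) + 2*(-1/2 + sqrt(5)/2)*conj(-1) + 2*(-sqrt(5)/2 - 1/2)*conj(1) + 5*(0)*conj(-1) + 5*(0)*conj(1)]
      = (1/20)[(2) + (-2) + (1 + sqrt(5)) + (-1 + sqrt(5)) + (1 - sqrt(5)) + (-sqrt(5) - 1) + (0) + (0)] = 0/20 = 0
  <chi_2*chi_8, chi_5> = (1/20)[1*(2)*conj(2) + 1*(2)*conj(-2) + 2*(-sqrt(5)/2 - 1/2)*conj(1/2 + sqrt(5)/2) + 2*(-1/2 + sqrt(5)/2)*conj(-1/2 + sqrt(5)/2) + 2*(-1/2 + sqrt(5)/2)*conj(1/2 - sqrt(5)/2) + 2*(-sqrt(5)/2 - 1/2)*conj(-sqrt(5)/2 - 1/2) + 5*(0)*conj(0) + 5*(0)*conj(0)]
      = (1/20)[(4) + (-4) + (-3 - sqrt(5)) + (3 - sqrt(5)) + (-3 + sqrt(5)) + (sqrt(5) + 3) + (0) + (0)] = 0/20 = 0
  <chi_2*chi_8, chi_6> = (1/20)[1*(2)*conj(2) + 1*(2)*conj(2) + 2*(-sqrt(5)/2 - 1/2)*conj(-1/2 + sqrt(5)/2) + 2*(-1/2 + sqrt(5)/2)*conj(-sqrt(5)/2 - 1/2) + 2*(-1/2 + sqrt(5)/2)*conj(-sqrt(5)/2 - 1/2) + 2*(-sqrt(5)/2 - 1/2)*conj(-1/2 + sqrt(5)/2) + 5*(0)*conj(0) + 5*(0)*conj(0)]
      = (1/20)[(4) + (4) + (-2) + (-2) + (-2) + (-2) + (0) + (0)] = 0/20 = 0
  <chi_2*chi_8, chi_7> = (1/20)[1*(2)*conj(2) + 1*(2)*conj(-2) + 2*(-sqrt(5)/2 - 1/2)*conj(1/2 - sqrt(5)/2) + 2*(-1/2 + sqrt(5)/2)*conj(-sqrt(5)/2 - 1/2) + 2*(-1/2 + sqrt(5)/2)*conj(1/2 + sqrt(5)/2) + 2*(-sqrt(5)/2 - 1/2)*conj(-1/2 + sqrt(5)/2) + 5*(0)*conj(0) + 5*(0)*conj(0)]
      = (1/20)[(4) + (-4) + (2) + (-2) + (2) + (-2) + (0) + (0)] = 0/20 = 0
  <chi_2*chi_8, chi_8> = (1/20)[1*(2)*conj(2) + 1*(2)*conj(2) + 2*(-sqrt(5)/2 - 1/2)*conj(-sqrt(5)/2 - 1/2) + 2*(-1/2 + sqrt(5)/2)*conj(-1/2 + sqrt(5)/2) + 2*(-1/2 + sqrt(5)/2)*conj(-1/2 + sqrt(5)/2) + 2*(-sqrt(5)/2 - 1/2)*conj(-sqrt(5)/2 - 1/2) + 5*(0)*conj(0) + 5*(0)*conj(0)]
      = (1/20)[(4) + (4) + (sqrt(5) + 3) + (3 - sqrt(5)) + (3 - sqrt(5)) + (sqrt(5) + 3) + (0) + (0)] = 20/20 = 1
Hence the multiplicities are chi_8: 1. Dimension check: dim(chi_2)*dim(chi_8) = 1*2 = 2 and sum (mult * dim) = 1*2 = 2.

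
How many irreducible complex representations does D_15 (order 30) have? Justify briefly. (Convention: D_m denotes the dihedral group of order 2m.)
9

Details: The number of irreducible complex representations of a finite group equals its number of conjugacy classes. D_15 has 9 conjugacy classes ((n+3)/2 for n odd), so D_15 (order 30) has exactly 9 irreducible complex representations.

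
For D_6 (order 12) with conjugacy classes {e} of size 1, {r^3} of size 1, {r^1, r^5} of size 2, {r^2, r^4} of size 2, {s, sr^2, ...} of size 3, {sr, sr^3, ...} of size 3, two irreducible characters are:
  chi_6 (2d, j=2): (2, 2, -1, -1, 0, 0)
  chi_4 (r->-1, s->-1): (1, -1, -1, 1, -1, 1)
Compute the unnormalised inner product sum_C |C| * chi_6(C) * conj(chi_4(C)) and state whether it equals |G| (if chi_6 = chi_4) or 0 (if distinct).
Sum = 0; so <chi_6, chi_4> = 0 (distinct irreducibles are orthogonal).

Explanation: Compute term by term over conjugacy classes (|C| * chi_6(C) * conj(chi_4(C))):
  1*(2)*conj(1) + 1*(2)*conj(-1) + 2*(-1)*conj(-1) + 2*(-1)*conj(1) + 3*(0)*conj(-1) + 3*(0)*conj(1)
  = (2) + (-2) + (2) + (-2) + (0) + (0)
  = 0.
Dividing by |G| = 12 gives 0/12 = 0, matching the row-orthogonality relation <chi_6, chi_4> = [chi_6 = chi_4].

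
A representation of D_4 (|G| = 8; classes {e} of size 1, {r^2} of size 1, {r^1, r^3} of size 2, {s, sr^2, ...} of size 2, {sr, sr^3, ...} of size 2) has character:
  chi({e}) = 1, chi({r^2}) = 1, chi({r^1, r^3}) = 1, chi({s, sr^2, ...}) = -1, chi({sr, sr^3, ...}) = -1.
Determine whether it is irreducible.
Irreducible: <chi, chi> = 1.

Working: <chi, chi> = (1/|G|) sum_C |C| * |chi(C)|^2 = (1/8)[1*|1|^2 + 1*|1|^2 + 2*|1|^2 + 2*|-1|^2 + 2*|-1|^2]
  = (1/8)[(1) + (1) + (2) + (2) + (2)] = 8/8 = 1.
A character is irreducible iff <chi, chi> = 1, so this representation is irreducible.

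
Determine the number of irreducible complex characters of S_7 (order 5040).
15

The number of irreducible complex representations of a finite group equals its number of conjugacy classes. Conjugacy classes in S_7 correspond to cycle types, i.e. partitions of 7; there are p(7) = 15 of them, so S_7 (order 5040) has exactly 15 irreducible complex representations.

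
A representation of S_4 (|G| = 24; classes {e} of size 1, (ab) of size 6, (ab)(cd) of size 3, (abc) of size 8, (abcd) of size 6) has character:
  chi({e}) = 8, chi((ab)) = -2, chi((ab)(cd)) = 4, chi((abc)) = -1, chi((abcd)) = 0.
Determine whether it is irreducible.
Not irreducible (reducible): <chi, chi> = 6 > 1.

Reasoning: <chi, chi> = (1/|G|) sum_C |C| * |chi(C)|^2 = (1/24)[1*|8|^2 + 6*|-2|^2 + 3*|4|^2 + 8*|-1|^2 + 6*|0|^2]
  = (1/24)[(64) + (24) + (48) + (8) + (0)] = 144/24 = 6.
A character is irreducible iff <chi, chi> = 1, so this representation is reducible.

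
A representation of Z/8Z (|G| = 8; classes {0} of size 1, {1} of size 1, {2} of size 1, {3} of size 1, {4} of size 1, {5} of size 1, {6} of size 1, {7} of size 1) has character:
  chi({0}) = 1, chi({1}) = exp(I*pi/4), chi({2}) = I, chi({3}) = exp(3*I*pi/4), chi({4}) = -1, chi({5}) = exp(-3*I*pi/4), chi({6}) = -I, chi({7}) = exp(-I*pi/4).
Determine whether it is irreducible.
Irreducible: <chi, chi> = 1.

Proof sketch: <chi, chi> = (1/|G|) sum_C |C| * |chi(C)|^2 = (1/8)[1*|1|^2 + 1*|exp(I*pi/4)|^2 + 1*|I|^2 + 1*|exp(3*I*pi/4)|^2 + 1*|-1|^2 + 1*|exp(-3*I*pi/4)|^2 + 1*|-I|^2 + 1*|exp(-I*pi/4)|^2]
  = (1/8)[(1) + (1) + (1) + (1) + (1) + (1) + (1) + (1)] = 8/8 = 1.
(Exp terms are combined using exp(i*s)*conj(exp(i*t)) = exp(i*(s-t)), and sums of them are collapsed using the identity that for every m > 1 the m distinct m-th roots of unity sum to 0, e.g. 1 + exp(2*I*pi/3) + exp(-2*I*pi/3) = 0.)
A character is irreducible iff <chi, chi> = 1, so this representation is irreducible.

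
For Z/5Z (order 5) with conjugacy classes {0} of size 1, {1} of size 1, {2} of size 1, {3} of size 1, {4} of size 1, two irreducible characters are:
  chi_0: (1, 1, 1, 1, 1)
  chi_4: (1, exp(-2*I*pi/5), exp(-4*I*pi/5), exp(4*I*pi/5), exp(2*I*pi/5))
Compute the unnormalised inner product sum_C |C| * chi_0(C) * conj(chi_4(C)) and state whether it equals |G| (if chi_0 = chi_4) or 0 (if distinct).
Sum = 0; so <chi_0, chi_4> = 0 (distinct irreducibles are orthogonal).

Derivation: Compute term by term over conjugacy classes (|C| * chi_0(C) * conj(chi_4(C))):
  1*(1)*conj(1) + 1*(1)*conj(exp(-2*I*pi/5)) + 1*(1)*conj(exp(-4*I*pi/5)) + 1*(1)*conj(exp(4*I*pi/5)) + 1*(1)*conj(exp(2*I*pi/5))
  = (1) + (exp(2*I*pi/5)) + (exp(4*I*pi/5)) + (exp(-4*I*pi/5)) + (exp(-2*I*pi/5))
  = 0.
(Exp terms are combined using exp(i*s)*conj(exp(i*t)) = exp(i*(s-t)), and sums of them are collapsed using the identity that for every m > 1 the m distinct m-th roots of unity sum to 0, e.g. 1 + exp(2*I*pi/3) + exp(-2*I*pi/3) = 0.)
Dividing by |G| = 5 gives 0/5 = 0, matching the row-orthogonality relation <chi_0, chi_4> = [chi_0 = chi_4].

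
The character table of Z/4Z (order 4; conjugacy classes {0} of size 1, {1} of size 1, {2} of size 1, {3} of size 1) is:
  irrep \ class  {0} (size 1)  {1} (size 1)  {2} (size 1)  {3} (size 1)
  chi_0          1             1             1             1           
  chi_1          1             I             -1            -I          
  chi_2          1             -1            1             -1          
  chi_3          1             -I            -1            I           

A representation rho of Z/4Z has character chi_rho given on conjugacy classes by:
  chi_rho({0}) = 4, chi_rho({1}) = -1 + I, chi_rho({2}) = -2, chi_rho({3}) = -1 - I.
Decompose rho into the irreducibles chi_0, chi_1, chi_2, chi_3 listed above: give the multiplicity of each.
Multiplicities: chi_0: 0, chi_1: 2, chi_2: 1, chi_3: 1.

Why: Use <chi_rho, chi> = (1/|G|) sum_C |C| * chi_rho(C) * conj(chi(C)) with |G| = 4 for each irreducible chi in the table:
  <chi_rho, chi_0> = (1/4)[1*(4)*conj(1) + 1*(-1 + I)*conj(1) + 1*(-2)*conj(1) + 1*(-1 - I)*conj(1)]
      = (1/4)[(4) + (-1 + I) + (-2) + (-1 - I)] = 0/4 = 0
  <chi_rho, chi_1> = (1/4)[1*(4)*conj(1) + 1*(-1 + I)*conj(I) + 1*(-2)*conj(-1) + 1*(-1 - I)*conj(-I)]
      = (1/4)[(4) + (1 + I) + (2) + (1 - I)] = 8/4 = 2
  <chi_rho, chi_2> = (1/4)[1*(4)*conj(1) + 1*(-1 + I)*conj(-1) + 1*(-2)*conj(1) + 1*(-1 - I)*conj(-1)]
      = (1/4)[(4) + (1 - I) + (-2) + (1 + I)] = 4/4 = 1
  <chi_rho, chi_3> = (1/4)[1*(4)*conj(1) + 1*(-1 + I)*conj(-I) + 1*(-2)*conj(-1) + 1*(-1 - I)*conj(I)]
      = (1/4)[(4) + (-1 - I) + (2) + (-1 + I)] = 4/4 = 1
(Exp terms are combined using exp(i*s)*conj(exp(i*t)) = exp(i*(s-t)), and sums of them are collapsed using the identity that for every m > 1 the m distinct m-th roots of unity sum to 0, e.g. 1 + exp(2*I*pi/3) + exp(-2*I*pi/3) = 0.)
Dimension check: dim(rho) = sum (mult * dim) = 0*1 + 2*1 + 1*1 + 1*1 = 4 = chi_rho(e) = 4.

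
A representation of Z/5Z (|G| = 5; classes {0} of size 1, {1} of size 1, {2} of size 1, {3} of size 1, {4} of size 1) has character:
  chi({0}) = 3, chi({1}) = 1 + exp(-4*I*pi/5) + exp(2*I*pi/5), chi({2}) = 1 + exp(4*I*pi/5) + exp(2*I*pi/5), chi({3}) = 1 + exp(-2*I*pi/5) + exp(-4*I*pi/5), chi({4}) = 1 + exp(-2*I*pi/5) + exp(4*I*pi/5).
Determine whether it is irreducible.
Not irreducible (reducible): <chi, chi> = 3 > 1.

Justification: <chi, chi> = (1/|G|) sum_C |C| * |chi(C)|^2 = (1/5)[1*|3|^2 + 1*|1 + exp(-4*I*pi/5) + exp(2*I*pi/5)|^2 + 1*|1 + exp(4*I*pi/5) + exp(2*I*pi/5)|^2 + 1*|1 + exp(-2*I*pi/5) + exp(-4*I*pi/5)|^2 + 1*|1 + exp(-2*I*pi/5) + exp(4*I*pi/5)|^2]
  = (1/5)[(9) + (3 + 2*exp(-4*I*pi/5) + exp(-2*I*pi/5) + exp(2*I*pi/5) + 2*exp(4*I*pi/5)) + (3 + 2*exp(-2*I*pi/5) + exp(-4*I*pi/5) + exp(4*I*pi/5) + 2*exp(2*I*pi/5)) + (3 + 2*exp(-2*I*pi/5) + exp(-4*I*pi/5) + exp(4*I*pi/5) + 2*exp(2*I*pi/5)) + (3 + 2*exp(-4*I*pi/5) + exp(-2*I*pi/5) + exp(2*I*pi/5) + 2*exp(4*I*pi/5))] = 15/5 = 3.
(Exp terms are combined using exp(i*s)*conj(exp(i*t)) = exp(i*(s-t)), and sums of them are collapsed using the identity that for every m > 1 the m distinct m-th roots of unity sum to 0, e.g. 1 + exp(2*I*pi/3) + exp(-2*I*pi/3) = 0.)
A character is irreducible iff <chi, chi> = 1, so this representation is reducible.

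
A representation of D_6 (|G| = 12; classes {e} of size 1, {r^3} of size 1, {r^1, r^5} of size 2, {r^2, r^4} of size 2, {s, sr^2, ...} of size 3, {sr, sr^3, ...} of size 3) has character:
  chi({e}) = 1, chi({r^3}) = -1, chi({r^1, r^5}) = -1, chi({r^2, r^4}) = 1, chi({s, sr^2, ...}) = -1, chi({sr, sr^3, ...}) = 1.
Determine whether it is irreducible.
Irreducible: <chi, chi> = 1.

Details: <chi, chi> = (1/|G|) sum_C |C| * |chi(C)|^2 = (1/12)[1*|1|^2 + 1*|-1|^2 + 2*|-1|^2 + 2*|1|^2 + 3*|-1|^2 + 3*|1|^2]
  = (1/12)[(1) + (1) + (2) + (2) + (3) + (3)] = 12/12 = 1.
A character is irreducible iff <chi, chi> = 1, so this representation is irreducible.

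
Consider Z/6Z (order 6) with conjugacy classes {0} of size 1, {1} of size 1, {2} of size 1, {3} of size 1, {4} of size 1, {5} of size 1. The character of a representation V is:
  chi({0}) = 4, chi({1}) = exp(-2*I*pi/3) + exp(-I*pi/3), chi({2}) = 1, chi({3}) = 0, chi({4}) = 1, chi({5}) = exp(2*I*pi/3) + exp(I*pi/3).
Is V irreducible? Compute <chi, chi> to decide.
Not irreducible (reducible): <chi, chi> = 4 > 1.

<chi, chi> = (1/|G|) sum_C |C| * |chi(C)|^2 = (1/6)[1*|4|^2 + 1*|exp(-2*I*pi/3) + exp(-I*pi/3)|^2 + 1*|1|^2 + 1*|0|^2 + 1*|1|^2 + 1*|exp(2*I*pi/3) + exp(I*pi/3)|^2]
  = (1/6)[(16) + (3) + (1) + (0) + (1) + (3)] = 24/6 = 4.
(Exp terms are combined using exp(i*s)*conj(exp(i*t)) = exp(i*(s-t)), and sums of them are collapsed using the identity that for every m > 1 the m distinct m-th roots of unity sum to 0, e.g. 1 + exp(2*I*pi/3) + exp(-2*I*pi/3) = 0.)
A character is irreducible iff <chi, chi> = 1, so this representation is reducible.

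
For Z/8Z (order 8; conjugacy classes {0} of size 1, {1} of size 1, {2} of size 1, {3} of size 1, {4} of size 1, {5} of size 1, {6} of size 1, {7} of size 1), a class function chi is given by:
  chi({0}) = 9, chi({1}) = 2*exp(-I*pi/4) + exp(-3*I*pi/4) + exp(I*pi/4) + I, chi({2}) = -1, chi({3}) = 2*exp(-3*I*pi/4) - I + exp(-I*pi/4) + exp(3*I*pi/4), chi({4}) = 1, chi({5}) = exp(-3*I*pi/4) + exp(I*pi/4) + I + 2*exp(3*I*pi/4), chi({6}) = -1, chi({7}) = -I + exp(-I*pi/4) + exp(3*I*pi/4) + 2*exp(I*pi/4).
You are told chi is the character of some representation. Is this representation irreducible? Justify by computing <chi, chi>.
Not irreducible (reducible): <chi, chi> = 13 > 1.

Proof sketch: <chi, chi> = (1/|G|) sum_C |C| * |chi(C)|^2 = (1/8)[1*|9|^2 + 1*|2*exp(-I*pi/4) + exp(-3*I*pi/4) + exp(I*pi/4) + I|^2 + 1*|-1|^2 + 1*|2*exp(-3*I*pi/4) - I + exp(-I*pi/4) + exp(3*I*pi/4)|^2 + 1*|1|^2 + 1*|exp(-3*I*pi/4) + exp(I*pi/4) + I + 2*exp(3*I*pi/4)|^2 + 1*|-1|^2 + 1*|-I + exp(-I*pi/4) + exp(3*I*pi/4) + 2*exp(I*pi/4)|^2]
  = (1/8)[(81) + (5 - exp(I*pi/4) + exp(-3*I*pi/4) - exp(-I*pi/4) + exp(3*I*pi/4)) + (1) + (5 - exp(3*I*pi/4) + exp(-I*pi/4) - exp(-3*I*pi/4) + exp(I*pi/4)) + (1) + (5 - exp(3*I*pi/4) + exp(-I*pi/4) - exp(-3*I*pi/4) + exp(I*pi/4)) + (1) + (5 - exp(I*pi/4) + exp(-3*I*pi/4) - exp(-I*pi/4) + exp(3*I*pi/4))] = 104/8 = 13.
(Exp terms are combined using exp(i*s)*conj(exp(i*t)) = exp(i*(s-t)), and sums of them are collapsed using the identity that for every m > 1 the m distinct m-th roots of unity sum to 0, e.g. 1 + exp(2*I*pi/3) + exp(-2*I*pi/3) = 0.)
A character is irreducible iff <chi, chi> = 1, so this representation is reducible.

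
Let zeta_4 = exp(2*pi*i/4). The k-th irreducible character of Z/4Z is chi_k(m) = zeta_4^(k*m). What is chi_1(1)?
chi_1(1) = zeta_4^1 = I

Derivation: chi_1(1) = zeta_4^(1*1) = zeta_4^1. Since zeta_4^4 = 1, this equals zeta_4^1 = exp(2*pi*i*1/4) = I.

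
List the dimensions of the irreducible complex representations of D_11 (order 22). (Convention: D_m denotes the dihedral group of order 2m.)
Dimensions: 1, 1, 2, 2, 2, 2, 2

Why: There are 7 irreducibles (= number of conjugacy classes). Their dimensions d_i satisfy sum d_i^2 = |G| = 22: 1 + 1 + 4 + 4 + 4 + 4 + 4 = 22.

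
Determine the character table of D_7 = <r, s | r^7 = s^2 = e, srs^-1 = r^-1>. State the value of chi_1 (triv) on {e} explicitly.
Conjugacy classes: {e} of size 1, {r^1, r^6} of size 2, {r^2, r^5} of size 2, {r^3, r^4} of size 2, {s, sr, ..., sr^6} of size 7.
Character table:
  irrep \ class              {e} (size 1)  {r^1, r^6} (size 2)  {r^2, r^5} (size 2)  {r^3, r^4} (size 2)  {s, sr, ..., sr^6} (size 7)
  chi_1 (triv)               1             1                    1                    1                    1                          
  chi_2 (sign: r->1, s->-1)  1             1                    1                    1                    -1                         
  chi_3 (2d, j=1)            2             2*cos(2*pi/7)        -2*cos(3*pi/7)       -2*cos(pi/7)         0                          
  chi_4 (2d, j=2)            2             -2*cos(3*pi/7)       -2*cos(pi/7)         2*cos(2*pi/7)        0                          
  chi_5 (2d, j=3)            2             -2*cos(pi/7)         2*cos(2*pi/7)        -2*cos(3*pi/7)       0                          

Spot check: chi_1 (triv) on {e} = 1.

Working: D_7 has order 2*7 = 14 with 5 conjugacy classes, hence 5 irreducibles. Sum of squared dims 1 + 1 + 4 + 4 + 4 = 14 = |G|. Linear characters come from the abelianisation; the 2-dimensional irreps have character r^k -> 2*cos(2*pi*j*k/7), reflections -> 0.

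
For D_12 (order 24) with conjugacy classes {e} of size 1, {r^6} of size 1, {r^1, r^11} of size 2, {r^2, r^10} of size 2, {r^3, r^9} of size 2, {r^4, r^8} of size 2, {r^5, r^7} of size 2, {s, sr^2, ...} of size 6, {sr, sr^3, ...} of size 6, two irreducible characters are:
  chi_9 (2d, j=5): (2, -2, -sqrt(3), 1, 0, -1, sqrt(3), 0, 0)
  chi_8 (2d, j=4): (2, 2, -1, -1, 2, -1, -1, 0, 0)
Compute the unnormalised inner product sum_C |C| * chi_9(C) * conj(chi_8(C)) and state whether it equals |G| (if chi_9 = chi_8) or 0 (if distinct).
Sum = 0; so <chi_9, chi_8> = 0 (distinct irreducibles are orthogonal).

Proof sketch: Compute term by term over conjugacy classes (|C| * chi_9(C) * conj(chi_8(C))):
  1*(2)*conj(2) + 1*(-2)*conj(2) + 2*(-sqrt(3))*conj(-1) + 2*(1)*conj(-1) + 2*(0)*conj(2) + 2*(-1)*conj(-1) + 2*(sqrt(3))*conj(-1) + 6*(0)*conj(0) + 6*(0)*conj(0)
  = (4) + (-4) + (2*sqrt(3)) + (-2) + (0) + (2) + (-2*sqrt(3)) + (0) + (0)
  = 0.
Dividing by |G| = 24 gives 0/24 = 0, matching the row-orthogonality relation <chi_9, chi_8> = [chi_9 = chi_8].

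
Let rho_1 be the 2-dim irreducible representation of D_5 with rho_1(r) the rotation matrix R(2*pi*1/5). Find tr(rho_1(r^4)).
chi_{rho_1}(r^4) = 2*cos(2*pi*1*4/5) = -1/2 + sqrt(5)/2

Reasoning: rho_1(r^4) is rotation by angle 2*pi*1*4/5, whose trace is 2*cos(2*pi*1*4/5) = -1/2 + sqrt(5)/2.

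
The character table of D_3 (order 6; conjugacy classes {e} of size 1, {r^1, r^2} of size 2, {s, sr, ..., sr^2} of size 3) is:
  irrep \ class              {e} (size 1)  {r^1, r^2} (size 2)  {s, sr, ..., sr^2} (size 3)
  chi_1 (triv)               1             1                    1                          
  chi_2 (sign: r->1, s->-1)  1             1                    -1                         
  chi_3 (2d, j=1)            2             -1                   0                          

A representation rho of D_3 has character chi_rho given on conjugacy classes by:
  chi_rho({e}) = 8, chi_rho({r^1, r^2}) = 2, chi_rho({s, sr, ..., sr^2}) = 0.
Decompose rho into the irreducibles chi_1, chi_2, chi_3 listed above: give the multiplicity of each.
Multiplicities: chi_1: 2, chi_2: 2, chi_3: 2.

Use <chi_rho, chi> = (1/|G|) sum_C |C| * chi_rho(C) * conj(chi(C)) with |G| = 6 for each irreducible chi in the table:
  <chi_rho, chi_1> = (1/6)[1*(8)*conj(1) + 2*(2)*conj(1) + 3*(0)*conj(1)]
      = (1/6)[(8) + (4) + (0)] = 12/6 = 2
  <chi_rho, chi_2> = (1/6)[1*(8)*conj(1) + 2*(2)*conj(1) + 3*(0)*conj(-1)]
      = (1/6)[(8) + (4) + (0)] = 12/6 = 2
  <chi_rho, chi_3> = (1/6)[1*(8)*conj(2) + 2*(2)*conj(-1) + 3*(0)*conj(0)]
      = (1/6)[(16) + (-4) + (0)] = 12/6 = 2
Dimension check: dim(rho) = sum (mult * dim) = 2*1 + 2*1 + 2*2 = 8 = chi_rho(e) = 8.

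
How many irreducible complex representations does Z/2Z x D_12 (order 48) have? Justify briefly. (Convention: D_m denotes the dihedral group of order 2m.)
18

Reasoning: The number of irreducible complex representations of a finite group equals its number of conjugacy classes. For a direct product, #classes(G x H) = #classes(G) * #classes(H). Z/2Z has 2 classes (abelian), D_12 has 9 classes, so 2 * 9 = 18, so Z/2Z x D_12 (order 48) has exactly 18 irreducible complex representations.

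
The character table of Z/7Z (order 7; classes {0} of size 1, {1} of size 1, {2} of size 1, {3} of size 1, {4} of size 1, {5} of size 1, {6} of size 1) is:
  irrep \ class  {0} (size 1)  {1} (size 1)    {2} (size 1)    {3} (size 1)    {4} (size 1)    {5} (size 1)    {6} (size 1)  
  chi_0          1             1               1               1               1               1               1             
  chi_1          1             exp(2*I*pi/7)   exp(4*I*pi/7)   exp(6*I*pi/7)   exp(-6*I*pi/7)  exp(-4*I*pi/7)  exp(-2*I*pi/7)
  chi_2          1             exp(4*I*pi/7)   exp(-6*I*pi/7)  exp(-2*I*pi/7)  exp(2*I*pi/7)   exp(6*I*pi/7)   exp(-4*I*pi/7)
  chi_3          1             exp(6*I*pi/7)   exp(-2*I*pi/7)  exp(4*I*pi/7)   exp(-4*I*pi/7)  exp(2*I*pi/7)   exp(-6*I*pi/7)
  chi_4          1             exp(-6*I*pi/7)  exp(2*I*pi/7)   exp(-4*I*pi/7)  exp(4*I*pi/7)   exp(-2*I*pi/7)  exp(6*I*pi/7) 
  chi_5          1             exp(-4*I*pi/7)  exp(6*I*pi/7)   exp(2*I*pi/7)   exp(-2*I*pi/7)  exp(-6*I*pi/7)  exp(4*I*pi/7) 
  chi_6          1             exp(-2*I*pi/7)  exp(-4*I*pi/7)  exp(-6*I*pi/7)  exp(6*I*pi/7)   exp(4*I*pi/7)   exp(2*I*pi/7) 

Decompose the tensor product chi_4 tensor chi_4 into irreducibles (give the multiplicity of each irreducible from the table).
chi_4 tensor chi_4 = chi_1 (all other irreducibles have multiplicity 0).

Reasoning: The character of a tensor product is the pointwise product (chi_4 * chi_4)(C) = chi_4(C) * chi_4(C):
  {0}: (1)*(1), {1}: (exp(-6*I*pi/7))*(exp(-6*I*pi/7)), {2}: (exp(2*I*pi/7))*(exp(2*I*pi/7)), {3}: (exp(-4*I*pi/7))*(exp(-4*I*pi/7)), {4}: (exp(4*I*pi/7))*(exp(4*I*pi/7)), {5}: (exp(-2*I*pi/7))*(exp(-2*I*pi/7)), {6}: (exp(6*I*pi/7))*(exp(6*I*pi/7))
so (chi_4 * chi_4) takes values
  {0} -> 1, {1} -> exp(2*I*pi/7), {2} -> exp(4*I*pi/7), {3} -> exp(6*I*pi/7), {4} -> exp(-6*I*pi/7), {5} -> exp(-4*I*pi/7), {6} -> exp(-2*I*pi/7).
Now take the inner product of this character with each irreducible chi from the table, <chi_4*chi_4, chi> = (1/7) sum_C |C| (chi_4*chi_4)(C) conj(chi(C)):
  <chi_4*chi_4, chi_0> = (1/7)[1*(1)*conj(1) + 1*(exp(2*I*pi/7))*conj(1) + 1*(exp(4*I*pi/7))*conj(1) + 1*(exp(6*I*pi/7))*conj(1) + 1*(exp(-6*I*pi/7))*conj(1) + 1*(exp(-4*I*pi/7))*conj(1) + 1*(exp(-2*I*pi/7))*conj(1)]
      = (1/7)[(1) + (exp(2*I*pi/7)) + (exp(4*I*pi/7)) + (exp(6*I*pi/7)) + (exp(-6*I*pi/7)) + (exp(-4*I*pi/7)) + (exp(-2*I*pi/7))] = 0/7 = 0
  <chi_4*chi_4, chi_1> = (1/7)[1*(1)*conj(1) + 1*(exp(2*I*pi/7))*conj(exp(2*I*pi/7)) + 1*(exp(4*I*pi/7))*conj(exp(4*I*pi/7)) + 1*(exp(6*I*pi/7))*conj(exp(6*I*pi/7)) + 1*(exp(-6*I*pi/7))*conj(exp(-6*I*pi/7)) + 1*(exp(-4*I*pi/7))*conj(exp(-4*I*pi/7)) + 1*(exp(-2*I*pi/7))*conj(exp(-2*I*pi/7))]
      = (1/7)[(1) + (1) + (1) + (1) + (1) + (1) + (1)] = 7/7 = 1
  <chi_4*chi_4, chi_2> = (1/7)[1*(1)*conj(1) + 1*(exp(2*I*pi/7))*conj(exp(4*I*pi/7)) + 1*(exp(4*I*pi/7))*conj(exp(-6*I*pi/7)) + 1*(exp(6*I*pi/7))*conj(exp(-2*I*pi/7)) + 1*(exp(-6*I*pi/7))*conj(exp(2*I*pi/7)) + 1*(exp(-4*I*pi/7))*conj(exp(6*I*pi/7)) + 1*(exp(-2*I*pi/7))*conj(exp(-4*I*pi/7))]
      = (1/7)[(1) + (exp(-2*I*pi/7)) + (exp(-4*I*pi/7)) + (exp(-6*I*pi/7)) + (exp(6*I*pi/7)) + (exp(4*I*pi/7)) + (exp(2*I*pi/7))] = 0/7 = 0
  <chi_4*chi_4, chi_3> = (1/7)[1*(1)*conj(1) + 1*(exp(2*I*pi/7))*conj(exp(6*I*pi/7)) + 1*(exp(4*I*pi/7))*conj(exp(-2*I*pi/7)) + 1*(exp(6*I*pi/7))*conj(exp(4*I*pi/7)) + 1*(exp(-6*I*pi/7))*conj(exp(-4*I*pi/7)) + 1*(exp(-4*I*pi/7))*conj(exp(2*I*pi/7)) + 1*(exp(-2*I*pi/7))*conj(exp(-6*I*pi/7))]
      = (1/7)[(1) + (exp(-4*I*pi/7)) + (exp(6*I*pi/7)) + (exp(2*I*pi/7)) + (exp(-2*I*pi/7)) + (exp(-6*I*pi/7)) + (exp(4*I*pi/7))] = 0/7 = 0
  <chi_4*chi_4, chi_4> = (1/7)[1*(1)*conj(1) + 1*(exp(2*I*pi/7))*conj(exp(-6*I*pi/7)) + 1*(exp(4*I*pi/7))*conj(exp(2*I*pi/7)) + 1*(exp(6*I*pi/7))*conj(exp(-4*I*pi/7)) + 1*(exp(-6*I*pi/7))*conj(exp(4*I*pi/7)) + 1*(exp(-4*I*pi/7))*conj(exp(-2*I*pi/7)) + 1*(exp(-2*I*pi/7))*conj(exp(6*I*pi/7))]
      = (1/7)[(1) + (exp(-6*I*pi/7)) + (exp(2*I*pi/7)) + (exp(-4*I*pi/7)) + (exp(4*I*pi/7)) + (exp(-2*I*pi/7)) + (exp(6*I*pi/7))] = 0/7 = 0
  <chi_4*chi_4, chi_5> = (1/7)[1*(1)*conj(1) + 1*(exp(2*I*pi/7))*conj(exp(-4*I*pi/7)) + 1*(exp(4*I*pi/7))*conj(exp(6*I*pi/7)) + 1*(exp(6*I*pi/7))*conj(exp(2*I*pi/7)) + 1*(exp(-6*I*pi/7))*conj(exp(-2*I*pi/7)) + 1*(exp(-4*I*pi/7))*conj(exp(-6*I*pi/7)) + 1*(exp(-2*I*pi/7))*conj(exp(4*I*pi/7))]
      = (1/7)[(1) + (exp(6*I*pi/7)) + (exp(-2*I*pi/7)) + (exp(4*I*pi/7)) + (exp(-4*I*pi/7)) + (exp(2*I*pi/7)) + (exp(-6*I*pi/7))] = 0/7 = 0
  <chi_4*chi_4, chi_6> = (1/7)[1*(1)*conj(1) + 1*(exp(2*I*pi/7))*conj(exp(-2*I*pi/7)) + 1*(exp(4*I*pi/7))*conj(exp(-4*I*pi/7)) + 1*(exp(6*I*pi/7))*conj(exp(-6*I*pi/7)) + 1*(exp(-6*I*pi/7))*conj(exp(6*I*pi/7)) + 1*(exp(-4*I*pi/7))*conj(exp(4*I*pi/7)) + 1*(exp(-2*I*pi/7))*conj(exp(2*I*pi/7))]
      = (1/7)[(1) + (exp(4*I*pi/7)) + (exp(-6*I*pi/7)) + (exp(-2*I*pi/7)) + (exp(2*I*pi/7)) + (exp(6*I*pi/7)) + (exp(-4*I*pi/7))] = 0/7 = 0
(Exp terms are combined using exp(i*s)*conj(exp(i*t)) = exp(i*(s-t)), and sums of them are collapsed using the identity that for every m > 1 the m distinct m-th roots of unity sum to 0, e.g. 1 + exp(2*I*pi/3) + exp(-2*I*pi/3) = 0.)
Hence the multiplicities are chi_1: 1. Dimension check: dim(chi_4)*dim(chi_4) = 1*1 = 1 and sum (mult * dim) = 1*1 = 1.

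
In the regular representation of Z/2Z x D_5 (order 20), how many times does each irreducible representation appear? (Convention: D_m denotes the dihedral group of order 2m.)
Each irreducible V_i of dimension d_i appears with multiplicity d_i, i.e. rho_reg = (direct sum over all irreducibles V_i) d_i V_i. The irreducible dimensions for Z/2Z x D_5 are 1, 1, 1, 1, 2, 2, 2, 2: 4 irreducibles of dimension 1, each with multiplicity 1; 4 irreducibles of dimension 2, each with multiplicity 2. Total dimension 4*1*1 + 4*2*2 = 20 = |G|.

Reasoning: General theorem: in the regular representation of a finite group G, each irreducible appears with multiplicity equal to its dimension. Check: dim(rho_reg) = sum d_i^2 = 1 + 1 + 1 + 1 + 4 + 4 + 4 + 4 = 20 = |G|.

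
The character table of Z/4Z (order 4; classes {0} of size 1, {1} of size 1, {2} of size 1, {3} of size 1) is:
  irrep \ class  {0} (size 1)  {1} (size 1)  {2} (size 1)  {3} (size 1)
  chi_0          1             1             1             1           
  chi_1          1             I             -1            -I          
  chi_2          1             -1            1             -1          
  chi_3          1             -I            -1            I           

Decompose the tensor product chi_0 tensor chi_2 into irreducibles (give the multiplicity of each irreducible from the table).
chi_0 tensor chi_2 = chi_2 (all other irreducibles have multiplicity 0).

Derivation: The character of a tensor product is the pointwise product (chi_0 * chi_2)(C) = chi_0(C) * chi_2(C):
  {0}: (1)*(1), {1}: (1)*(-1), {2}: (1)*(1), {3}: (1)*(-1)
so (chi_0 * chi_2) takes values
  {0} -> 1, {1} -> -1, {2} -> 1, {3} -> -1.
Now take the inner product of this character with each irreducible chi from the table, <chi_0*chi_2, chi> = (1/4) sum_C |C| (chi_0*chi_2)(C) conj(chi(C)):
  <chi_0*chi_2, chi_0> = (1/4)[1*(1)*conj(1) + 1*(-1)*conj(1) + 1*(1)*conj(1) + 1*(-1)*conj(1)]
      = (1/4)[(1) + (-1) + (1) + (-1)] = 0/4 = 0
  <chi_0*chi_2, chi_1> = (1/4)[1*(1)*conj(1) + 1*(-1)*conj(I) + 1*(1)*conj(-1) + 1*(-1)*conj(-I)]
      = (1/4)[(1) + (I) + (-1) + (-I)] = 0/4 = 0
  <chi_0*chi_2, chi_2> = (1/4)[1*(1)*conj(1) + 1*(-1)*conj(-1) + 1*(1)*conj(1) + 1*(-1)*conj(-1)]
      = (1/4)[(1) + (1) + (1) + (1)] = 4/4 = 1
  <chi_0*chi_2, chi_3> = (1/4)[1*(1)*conj(1) + 1*(-1)*conj(-I) + 1*(1)*conj(-1) + 1*(-1)*conj(I)]
      = (1/4)[(1) + (-I) + (-1) + (I)] = 0/4 = 0
(Exp terms are combined using exp(i*s)*conj(exp(i*t)) = exp(i*(s-t)), and sums of them are collapsed using the identity that for every m > 1 the m distinct m-th roots of unity sum to 0, e.g. 1 + exp(2*I*pi/3) + exp(-2*I*pi/3) = 0.)
Hence the multiplicities are chi_2: 1. Dimension check: dim(chi_0)*dim(chi_2) = 1*1 = 1 and sum (mult * dim) = 1*1 = 1.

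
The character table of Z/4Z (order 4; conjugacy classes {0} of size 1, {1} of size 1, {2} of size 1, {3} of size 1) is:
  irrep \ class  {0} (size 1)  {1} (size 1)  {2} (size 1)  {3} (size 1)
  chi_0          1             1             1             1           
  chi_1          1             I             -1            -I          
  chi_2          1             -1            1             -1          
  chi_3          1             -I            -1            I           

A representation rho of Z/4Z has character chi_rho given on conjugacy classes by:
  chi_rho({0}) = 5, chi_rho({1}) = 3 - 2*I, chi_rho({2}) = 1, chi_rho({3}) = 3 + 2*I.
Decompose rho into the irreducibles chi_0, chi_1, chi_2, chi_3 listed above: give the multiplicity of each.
Multiplicities: chi_0: 3, chi_1: 0, chi_2: 0, chi_3: 2.

Use <chi_rho, chi> = (1/|G|) sum_C |C| * chi_rho(C) * conj(chi(C)) with |G| = 4 for each irreducible chi in the table:
  <chi_rho, chi_0> = (1/4)[1*(5)*conj(1) + 1*(3 - 2*I)*conj(1) + 1*(1)*conj(1) + 1*(3 + 2*I)*conj(1)]
      = (1/4)[(5) + (3 - 2*I) + (1) + (3 + 2*I)] = 12/4 = 3
  <chi_rho, chi_1> = (1/4)[1*(5)*conj(1) + 1*(3 - 2*I)*conj(I) + 1*(1)*conj(-1) + 1*(3 + 2*I)*conj(-I)]
      = (1/4)[(5) + (-2 - 3*I) + (-1) + (-2 + 3*I)] = 0/4 = 0
  <chi_rho, chi_2> = (1/4)[1*(5)*conj(1) + 1*(3 - 2*I)*conj(-1) + 1*(1)*conj(1) + 1*(3 + 2*I)*conj(-1)]
      = (1/4)[(5) + (-3 + 2*I) + (1) + (-3 - 2*I)] = 0/4 = 0
  <chi_rho, chi_3> = (1/4)[1*(5)*conj(1) + 1*(3 - 2*I)*conj(-I) + 1*(1)*conj(-1) + 1*(3 + 2*I)*conj(I)]
      = (1/4)[(5) + (2 + 3*I) + (-1) + (2 - 3*I)] = 8/4 = 2
(Exp terms are combined using exp(i*s)*conj(exp(i*t)) = exp(i*(s-t)), and sums of them are collapsed using the identity that for every m > 1 the m distinct m-th roots of unity sum to 0, e.g. 1 + exp(2*I*pi/3) + exp(-2*I*pi/3) = 0.)
Dimension check: dim(rho) = sum (mult * dim) = 3*1 + 0*1 + 0*1 + 2*1 = 5 = chi_rho(e) = 5.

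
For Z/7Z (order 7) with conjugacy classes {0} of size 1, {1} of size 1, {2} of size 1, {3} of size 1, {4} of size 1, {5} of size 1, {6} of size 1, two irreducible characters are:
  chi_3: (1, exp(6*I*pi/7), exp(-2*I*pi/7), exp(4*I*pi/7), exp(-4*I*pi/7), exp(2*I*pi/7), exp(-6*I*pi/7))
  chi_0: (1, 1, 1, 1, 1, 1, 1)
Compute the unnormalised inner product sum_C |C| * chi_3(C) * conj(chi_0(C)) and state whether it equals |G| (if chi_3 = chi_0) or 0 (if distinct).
Sum = 0; so <chi_3, chi_0> = 0 (distinct irreducibles are orthogonal).

Proof sketch: Compute term by term over conjugacy classes (|C| * chi_3(C) * conj(chi_0(C))):
  1*(1)*conj(1) + 1*(exp(6*I*pi/7))*conj(1) + 1*(exp(-2*I*pi/7))*conj(1) + 1*(exp(4*I*pi/7))*conj(1) + 1*(exp(-4*I*pi/7))*conj(1) + 1*(exp(2*I*pi/7))*conj(1) + 1*(exp(-6*I*pi/7))*conj(1)
  = (1) + (exp(6*I*pi/7)) + (exp(-2*I*pi/7)) + (exp(4*I*pi/7)) + (exp(-4*I*pi/7)) + (exp(2*I*pi/7)) + (exp(-6*I*pi/7))
  = 0.
(Exp terms are combined using exp(i*s)*conj(exp(i*t)) = exp(i*(s-t)), and sums of them are collapsed using the identity that for every m > 1 the m distinct m-th roots of unity sum to 0, e.g. 1 + exp(2*I*pi/3) + exp(-2*I*pi/3) = 0.)
Dividing by |G| = 7 gives 0/7 = 0, matching the row-orthogonality relation <chi_3, chi_0> = [chi_3 = chi_0].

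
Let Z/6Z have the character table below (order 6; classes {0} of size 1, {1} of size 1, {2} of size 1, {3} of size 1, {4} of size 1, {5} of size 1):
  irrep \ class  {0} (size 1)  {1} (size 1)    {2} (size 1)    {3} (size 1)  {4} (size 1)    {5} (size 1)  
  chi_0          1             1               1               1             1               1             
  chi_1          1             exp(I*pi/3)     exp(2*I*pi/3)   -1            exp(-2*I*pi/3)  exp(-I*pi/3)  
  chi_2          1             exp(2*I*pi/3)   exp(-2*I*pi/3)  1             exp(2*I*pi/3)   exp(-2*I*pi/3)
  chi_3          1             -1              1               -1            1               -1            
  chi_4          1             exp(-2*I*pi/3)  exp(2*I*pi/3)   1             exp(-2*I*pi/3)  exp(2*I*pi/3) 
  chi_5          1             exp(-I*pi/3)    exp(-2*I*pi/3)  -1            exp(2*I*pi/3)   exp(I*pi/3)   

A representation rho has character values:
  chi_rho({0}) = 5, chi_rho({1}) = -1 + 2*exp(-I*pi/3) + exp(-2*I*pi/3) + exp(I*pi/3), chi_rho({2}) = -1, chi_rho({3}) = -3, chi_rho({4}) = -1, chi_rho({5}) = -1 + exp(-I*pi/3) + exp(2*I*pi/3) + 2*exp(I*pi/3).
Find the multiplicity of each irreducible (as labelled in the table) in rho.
Multiplicities: chi_0: 0, chi_1: 1, chi_2: 0, chi_3: 1, chi_4: 1, chi_5: 2.

Solution. Use <chi_rho, chi> = (1/|G|) sum_C |C| * chi_rho(C) * conj(chi(C)) with |G| = 6 for each irreducible chi in the table:
  <chi_rho, chi_0> = (1/6)[1*(5)*conj(1) + 1*(-1 + 2*exp(-I*pi/3) + exp(-2*I*pi/3) + exp(I*pi/3))*conj(1) + 1*(-1)*conj(1) + 1*(-3)*conj(1) + 1*(-1)*conj(1) + 1*(-1 + exp(-I*pi/3) + exp(2*I*pi/3) + 2*exp(I*pi/3))*conj(1)]
      = (1/6)[(5) + (-1 + 2*exp(-I*pi/3) + exp(-2*I*pi/3) + exp(I*pi/3)) + (-1) + (-3) + (-1) + (-1 + exp(-I*pi/3) + exp(2*I*pi/3) + 2*exp(I*pi/3))] = 0/6 = 0
  <chi_rho, chi_1> = (1/6)[1*(5)*conj(1) + 1*(-1 + 2*exp(-I*pi/3) + exp(-2*I*pi/3) + exp(I*pi/3))*conj(exp(I*pi/3)) + 1*(-1)*conj(exp(2*I*pi/3)) + 1*(-3)*conj(-1) + 1*(-1)*conj(exp(-2*I*pi/3)) + 1*(-1 + exp(-I*pi/3) + exp(2*I*pi/3) + 2*exp(I*pi/3))*conj(exp(-I*pi/3))]
      = (1/6)[(5) + (2*exp(-2*I*pi/3) - exp(-I*pi/3)) + (2 + exp(-2*I*pi/3) + 2*exp(2*I*pi/3)) + (3) + (2 + 2*exp(-2*I*pi/3) + exp(2*I*pi/3)) + (-exp(I*pi/3) + 2*exp(2*I*pi/3))] = 6/6 = 1
  <chi_rho, chi_2> = (1/6)[1*(5)*conj(1) + 1*(-1 + 2*exp(-I*pi/3) + exp(-2*I*pi/3) + exp(I*pi/3))*conj(exp(2*I*pi/3)) + 1*(-1)*conj(exp(-2*I*pi/3)) + 1*(-3)*conj(1) + 1*(-1)*conj(exp(2*I*pi/3)) + 1*(-1 + exp(-I*pi/3) + exp(2*I*pi/3) + 2*exp(I*pi/3))*conj(exp(-2*I*pi/3))]
      = (1/6)[(5) + (-2 + exp(-I*pi/3) + exp(2*I*pi/3) - exp(-2*I*pi/3)) + (2 + 2*exp(-2*I*pi/3) + exp(2*I*pi/3)) + (-3) + (2 + exp(-2*I*pi/3) + 2*exp(2*I*pi/3)) + (-2 + exp(-2*I*pi/3) - exp(2*I*pi/3) + exp(I*pi/3))] = 0/6 = 0
  <chi_rho, chi_3> = (1/6)[1*(5)*conj(1) + 1*(-1 + 2*exp(-I*pi/3) + exp(-2*I*pi/3) + exp(I*pi/3))*conj(-1) + 1*(-1)*conj(1) + 1*(-3)*conj(-1) + 1*(-1)*conj(1) + 1*(-1 + exp(-I*pi/3) + exp(2*I*pi/3) + 2*exp(I*pi/3))*conj(-1)]
      = (1/6)[(5) + (1 - exp(I*pi/3) - exp(-2*I*pi/3) - 2*exp(-I*pi/3)) + (-1) + (3) + (-1) + (1 - 2*exp(I*pi/3) - exp(2*I*pi/3) - exp(-I*pi/3))] = 6/6 = 1
  <chi_rho, chi_4> = (1/6)[1*(5)*conj(1) + 1*(-1 + 2*exp(-I*pi/3) + exp(-2*I*pi/3) + exp(I*pi/3))*conj(exp(-2*I*pi/3)) + 1*(-1)*conj(exp(2*I*pi/3)) + 1*(-3)*conj(1) + 1*(-1)*conj(exp(-2*I*pi/3)) + 1*(-1 + exp(-I*pi/3) + exp(2*I*pi/3) + 2*exp(I*pi/3))*conj(exp(2*I*pi/3))]
      = (1/6)[(5) + (-exp(2*I*pi/3) + 2*exp(I*pi/3)) + (2 + exp(-2*I*pi/3) + 2*exp(2*I*pi/3)) + (-3) + (2 + 2*exp(-2*I*pi/3) + exp(2*I*pi/3)) + (2*exp(-I*pi/3) - exp(-2*I*pi/3))] = 6/6 = 1
  <chi_rho, chi_5> = (1/6)[1*(5)*conj(1) + 1*(-1 + 2*exp(-I*pi/3) + exp(-2*I*pi/3) + exp(I*pi/3))*conj(exp(-I*pi/3)) + 1*(-1)*conj(exp(-2*I*pi/3)) + 1*(-3)*conj(-1) + 1*(-1)*conj(exp(2*I*pi/3)) + 1*(-1 + exp(-I*pi/3) + exp(2*I*pi/3) + 2*exp(I*pi/3))*conj(exp(I*pi/3))]
      = (1/6)[(5) + (2 - exp(I*pi/3) + exp(-I*pi/3) + exp(2*I*pi/3)) + (2 + 2*exp(-2*I*pi/3) + exp(2*I*pi/3)) + (3) + (2 + exp(-2*I*pi/3) + 2*exp(2*I*pi/3)) + (2 + exp(-2*I*pi/3) - exp(-I*pi/3) + exp(I*pi/3))] = 12/6 = 2
(Exp terms are combined using exp(i*s)*conj(exp(i*t)) = exp(i*(s-t)), and sums of them are collapsed using the identity that for every m > 1 the m distinct m-th roots of unity sum to 0, e.g. 1 + exp(2*I*pi/3) + exp(-2*I*pi/3) = 0.)
Dimension check: dim(rho) = sum (mult * dim) = 0*1 + 1*1 + 0*1 + 1*1 + 1*1 + 2*1 = 5 = chi_rho(e) = 5.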